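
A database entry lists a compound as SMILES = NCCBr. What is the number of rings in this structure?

In SMILES, each pair of matching ring-closure digits denotes one ring-closing bond; the number of such bonds equals the number of independent rings.
Ring-closure bonds here: 0.

0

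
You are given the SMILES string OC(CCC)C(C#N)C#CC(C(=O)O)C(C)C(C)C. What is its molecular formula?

C15H23NO3

Walk through each heavy atom and fill implicit hydrogens from standard valence (C 4, N 3, O 2, S 2, halogen 1):
  atom 1: O, bond orders sum to 1 (valence 2) → 1 H
  atom 2: C, bond orders sum to 3 (valence 4) → 1 H
  atom 3: C, bond orders sum to 2 (valence 4) → 2 H
  atom 4: C, bond orders sum to 2 (valence 4) → 2 H
  atom 5: C, bond orders sum to 1 (valence 4) → 3 H
  atom 6: C, bond orders sum to 3 (valence 4) → 1 H
  atom 7: C, bond orders sum to 4 (valence 4) → 0 H
  atom 8: N, bond orders sum to 3 (valence 3) → 0 H
  atom 9: C, bond orders sum to 4 (valence 4) → 0 H
  atom 10: C, bond orders sum to 4 (valence 4) → 0 H
  atom 11: C, bond orders sum to 3 (valence 4) → 1 H
  atom 12: C, bond orders sum to 4 (valence 4) → 0 H
  atom 13: O, bond orders sum to 2 (valence 2) → 0 H
  atom 14: O, bond orders sum to 1 (valence 2) → 1 H
  atom 15: C, bond orders sum to 3 (valence 4) → 1 H
  atom 16: C, bond orders sum to 1 (valence 4) → 3 H
  atom 17: C, bond orders sum to 3 (valence 4) → 1 H
  atom 18: C, bond orders sum to 1 (valence 4) → 3 H
  atom 19: C, bond orders sum to 1 (valence 4) → 3 H
Totals → C:15, H:23, N:1, O:3.
In Hill order: C15H23NO3.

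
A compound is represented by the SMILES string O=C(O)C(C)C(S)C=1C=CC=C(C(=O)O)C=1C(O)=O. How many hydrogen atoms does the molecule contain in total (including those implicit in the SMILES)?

Walk through each heavy atom and fill implicit hydrogens from standard valence (C 4, N 3, O 2, S 2, halogen 1):
  atom 1: O, bond orders sum to 2 (valence 2) → 0 H
  atom 2: C, bond orders sum to 4 (valence 4) → 0 H
  atom 3: O, bond orders sum to 1 (valence 2) → 1 H
  atom 4: C, bond orders sum to 3 (valence 4) → 1 H
  atom 5: C, bond orders sum to 1 (valence 4) → 3 H
  atom 6: C, bond orders sum to 3 (valence 4) → 1 H
  atom 7: S, bond orders sum to 1 (valence 2) → 1 H
  atom 8: C, bond orders sum to 4 (valence 4) → 0 H
  atom 9: C, bond orders sum to 3 (valence 4) → 1 H
  atom 10: C, bond orders sum to 3 (valence 4) → 1 H
  atom 11: C, bond orders sum to 3 (valence 4) → 1 H
  atom 12: C, bond orders sum to 4 (valence 4) → 0 H
  atom 13: C, bond orders sum to 4 (valence 4) → 0 H
  atom 14: O, bond orders sum to 2 (valence 2) → 0 H
  atom 15: O, bond orders sum to 1 (valence 2) → 1 H
  atom 16: C, bond orders sum to 4 (valence 4) → 0 H
  atom 17: C, bond orders sum to 4 (valence 4) → 0 H
  atom 18: O, bond orders sum to 1 (valence 2) → 1 H
  atom 19: O, bond orders sum to 2 (valence 2) → 0 H
Total hydrogens: 12.

12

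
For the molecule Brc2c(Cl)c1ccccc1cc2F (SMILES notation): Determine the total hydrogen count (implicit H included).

Walk through each heavy atom and fill implicit hydrogens from standard valence (C 4, N 3, O 2, S 2, halogen 1); for lowercase aromatic atoms, an aromatic c carries 1 H when it has two neighbours and 0 H with three, and aromatic n carries 0 H:
  atom 1: Br (halogen, monovalent) → 0 H
  atom 2: aromatic c, 3 neighbours → 0 H
  atom 3: aromatic c, 3 neighbours → 0 H
  atom 4: Cl (halogen, monovalent) → 0 H
  atom 5: aromatic c, 3 neighbours → 0 H
  atom 6: aromatic c, 2 neighbours → 1 H
  atom 7: aromatic c, 2 neighbours → 1 H
  atom 8: aromatic c, 2 neighbours → 1 H
  atom 9: aromatic c, 2 neighbours → 1 H
  atom 10: aromatic c, 3 neighbours → 0 H
  atom 11: aromatic c, 2 neighbours → 1 H
  atom 12: aromatic c, 3 neighbours → 0 H
  atom 13: F (halogen, monovalent) → 0 H
Total hydrogens: 5.

5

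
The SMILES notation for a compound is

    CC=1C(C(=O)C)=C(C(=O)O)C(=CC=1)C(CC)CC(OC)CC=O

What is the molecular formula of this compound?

C18H24O5

Walk through each heavy atom and fill implicit hydrogens from standard valence (C 4, N 3, O 2, S 2, halogen 1):
  atom 1: C, bond orders sum to 1 (valence 4) → 3 H
  atom 2: C, bond orders sum to 4 (valence 4) → 0 H
  atom 3: C, bond orders sum to 4 (valence 4) → 0 H
  atom 4: C, bond orders sum to 4 (valence 4) → 0 H
  atom 5: O, bond orders sum to 2 (valence 2) → 0 H
  atom 6: C, bond orders sum to 1 (valence 4) → 3 H
  atom 7: C, bond orders sum to 4 (valence 4) → 0 H
  atom 8: C, bond orders sum to 4 (valence 4) → 0 H
  atom 9: O, bond orders sum to 2 (valence 2) → 0 H
  atom 10: O, bond orders sum to 1 (valence 2) → 1 H
  atom 11: C, bond orders sum to 4 (valence 4) → 0 H
  atom 12: C, bond orders sum to 3 (valence 4) → 1 H
  atom 13: C, bond orders sum to 3 (valence 4) → 1 H
  atom 14: C, bond orders sum to 3 (valence 4) → 1 H
  atom 15: C, bond orders sum to 2 (valence 4) → 2 H
  atom 16: C, bond orders sum to 1 (valence 4) → 3 H
  atom 17: C, bond orders sum to 2 (valence 4) → 2 H
  atom 18: C, bond orders sum to 3 (valence 4) → 1 H
  atom 19: O, bond orders sum to 2 (valence 2) → 0 H
  atom 20: C, bond orders sum to 1 (valence 4) → 3 H
  atom 21: C, bond orders sum to 2 (valence 4) → 2 H
  atom 22: C, bond orders sum to 3 (valence 4) → 1 H
  atom 23: O, bond orders sum to 2 (valence 2) → 0 H
Totals → C:18, H:24, O:5.
In Hill order: C18H24O5.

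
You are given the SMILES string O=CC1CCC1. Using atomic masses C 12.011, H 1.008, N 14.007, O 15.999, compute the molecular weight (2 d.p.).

84.12 g/mol

First, the molecular formula is C5H8O (counting implicit H from valence).
  C: 5 × 12.011 = 60.055
  H: 8 × 1.008 = 8.064
  O: 1 × 15.999 = 15.999
Sum: 5×12.011 + 8×1.008 + 1×15.999 = 84.118 → 84.12 g/mol.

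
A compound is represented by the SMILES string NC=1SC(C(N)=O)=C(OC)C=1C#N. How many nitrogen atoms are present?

Scan the SMILES for N atoms (remember two-letter symbols like Cl and Br are single atoms).
Nitrogen count: 3.

3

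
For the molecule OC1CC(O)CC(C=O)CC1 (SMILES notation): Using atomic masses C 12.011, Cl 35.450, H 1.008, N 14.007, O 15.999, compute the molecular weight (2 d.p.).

158.20 g/mol

First, the molecular formula is C8H14O3 (counting implicit H from valence).
  C: 8 × 12.011 = 96.088
  H: 14 × 1.008 = 14.112
  O: 3 × 15.999 = 47.997
Sum: 8×12.011 + 14×1.008 + 3×15.999 = 158.197 → 158.20 g/mol.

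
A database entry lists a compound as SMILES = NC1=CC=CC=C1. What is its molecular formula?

Walk through each heavy atom and fill implicit hydrogens from standard valence (C 4, N 3, O 2, S 2, halogen 1):
  atom 1: N, bond orders sum to 1 (valence 3) → 2 H
  atom 2: C, bond orders sum to 4 (valence 4) → 0 H
  atom 3: C, bond orders sum to 3 (valence 4) → 1 H
  atom 4: C, bond orders sum to 3 (valence 4) → 1 H
  atom 5: C, bond orders sum to 3 (valence 4) → 1 H
  atom 6: C, bond orders sum to 3 (valence 4) → 1 H
  atom 7: C, bond orders sum to 3 (valence 4) → 1 H
Totals → C:6, H:7, N:1.
In Hill order: C6H7N.

C6H7N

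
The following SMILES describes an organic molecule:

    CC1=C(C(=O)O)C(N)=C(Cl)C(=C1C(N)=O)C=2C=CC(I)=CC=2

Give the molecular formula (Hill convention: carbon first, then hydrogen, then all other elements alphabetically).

C15H12ClIN2O3

Walk through each heavy atom and fill implicit hydrogens from standard valence (C 4, N 3, O 2, S 2, halogen 1):
  atom 1: C, bond orders sum to 1 (valence 4) → 3 H
  atom 2: C, bond orders sum to 4 (valence 4) → 0 H
  atom 3: C, bond orders sum to 4 (valence 4) → 0 H
  atom 4: C, bond orders sum to 4 (valence 4) → 0 H
  atom 5: O, bond orders sum to 2 (valence 2) → 0 H
  atom 6: O, bond orders sum to 1 (valence 2) → 1 H
  atom 7: C, bond orders sum to 4 (valence 4) → 0 H
  atom 8: N, bond orders sum to 1 (valence 3) → 2 H
  atom 9: C, bond orders sum to 4 (valence 4) → 0 H
  atom 10: Cl (halogen, monovalent) → 0 H
  atom 11: C, bond orders sum to 4 (valence 4) → 0 H
  atom 12: C, bond orders sum to 4 (valence 4) → 0 H
  atom 13: C, bond orders sum to 4 (valence 4) → 0 H
  atom 14: N, bond orders sum to 1 (valence 3) → 2 H
  atom 15: O, bond orders sum to 2 (valence 2) → 0 H
  atom 16: C, bond orders sum to 4 (valence 4) → 0 H
  atom 17: C, bond orders sum to 3 (valence 4) → 1 H
  atom 18: C, bond orders sum to 3 (valence 4) → 1 H
  atom 19: C, bond orders sum to 4 (valence 4) → 0 H
  atom 20: I (halogen, monovalent) → 0 H
  atom 21: C, bond orders sum to 3 (valence 4) → 1 H
  atom 22: C, bond orders sum to 3 (valence 4) → 1 H
Totals → C:15, H:12, Cl:1, I:1, N:2, O:3.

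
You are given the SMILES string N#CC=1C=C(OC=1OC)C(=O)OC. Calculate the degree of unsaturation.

6

Molecular formula: C8H7NO4.
DoU = (2C + 2 + N − H − X) / 2, where X is the halogen count and O/S are ignored.
    = (2·8 + 2 + 1 − 7 − 0) / 2 = 12 / 2 = 6.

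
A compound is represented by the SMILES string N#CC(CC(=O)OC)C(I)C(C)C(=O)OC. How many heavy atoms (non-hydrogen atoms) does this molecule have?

Every atom symbol written in the SMILES (organic subset) is one heavy atom; implicit H are not written.
Heavy atoms by element → C:10, I:1, N:1, O:4.
Total: 16.

16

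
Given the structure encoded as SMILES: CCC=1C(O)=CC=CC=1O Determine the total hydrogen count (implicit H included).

10

Walk through each heavy atom and fill implicit hydrogens from standard valence (C 4, N 3, O 2, S 2, halogen 1):
  atom 1: C, bond orders sum to 1 (valence 4) → 3 H
  atom 2: C, bond orders sum to 2 (valence 4) → 2 H
  atom 3: C, bond orders sum to 4 (valence 4) → 0 H
  atom 4: C, bond orders sum to 4 (valence 4) → 0 H
  atom 5: O, bond orders sum to 1 (valence 2) → 1 H
  atom 6: C, bond orders sum to 3 (valence 4) → 1 H
  atom 7: C, bond orders sum to 3 (valence 4) → 1 H
  atom 8: C, bond orders sum to 3 (valence 4) → 1 H
  atom 9: C, bond orders sum to 4 (valence 4) → 0 H
  atom 10: O, bond orders sum to 1 (valence 2) → 1 H
Total hydrogens: 10.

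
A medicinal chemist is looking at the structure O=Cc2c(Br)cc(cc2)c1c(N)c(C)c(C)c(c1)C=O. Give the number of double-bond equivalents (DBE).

10

Molecular formula: C16H14BrNO2.
DoU = (2C + 2 + N − H − X) / 2, where X is the halogen count and O/S are ignored.
    = (2·16 + 2 + 1 − 14 − 1) / 2 = 20 / 2 = 10.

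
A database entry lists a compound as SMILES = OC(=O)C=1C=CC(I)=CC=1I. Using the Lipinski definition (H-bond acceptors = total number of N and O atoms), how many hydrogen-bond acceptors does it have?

2

N atoms: 0; O atoms: 2.
Lipinski HBA = 0 + 2 = 2.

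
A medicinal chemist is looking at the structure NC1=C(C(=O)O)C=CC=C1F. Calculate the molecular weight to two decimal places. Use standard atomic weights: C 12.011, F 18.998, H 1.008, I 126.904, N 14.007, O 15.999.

155.13 g/mol

First, the molecular formula is C7H6FNO2 (counting implicit H from valence).
  C: 7 × 12.011 = 84.077
  F: 1 × 18.998 = 18.998
  H: 6 × 1.008 = 6.048
  N: 1 × 14.007 = 14.007
  O: 2 × 15.999 = 31.998
Sum: 7×12.011 + 1×18.998 + 6×1.008 + 1×14.007 + 2×15.999 = 155.128 → 155.13 g/mol.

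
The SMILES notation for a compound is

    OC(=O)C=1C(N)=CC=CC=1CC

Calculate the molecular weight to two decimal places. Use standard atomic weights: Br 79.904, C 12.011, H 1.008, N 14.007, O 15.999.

165.19 g/mol

First, the molecular formula is C9H11NO2 (counting implicit H from valence).
  C: 9 × 12.011 = 108.099
  H: 11 × 1.008 = 11.088
  N: 1 × 14.007 = 14.007
  O: 2 × 15.999 = 31.998
Sum: 9×12.011 + 11×1.008 + 1×14.007 + 2×15.999 = 165.192 → 165.19 g/mol.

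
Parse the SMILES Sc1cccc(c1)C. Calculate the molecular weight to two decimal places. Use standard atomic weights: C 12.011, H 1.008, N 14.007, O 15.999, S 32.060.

124.20 g/mol

First, the molecular formula is C7H8S (counting implicit H from valence).
  C: 7 × 12.011 = 84.077
  H: 8 × 1.008 = 8.064
  S: 1 × 32.060 = 32.060
Sum: 7×12.011 + 8×1.008 + 1×32.060 = 124.201 → 124.20 g/mol.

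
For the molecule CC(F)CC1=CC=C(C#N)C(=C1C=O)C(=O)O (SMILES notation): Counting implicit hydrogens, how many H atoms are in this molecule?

10

Walk through each heavy atom and fill implicit hydrogens from standard valence (C 4, N 3, O 2, S 2, halogen 1):
  atom 1: C, bond orders sum to 1 (valence 4) → 3 H
  atom 2: C, bond orders sum to 3 (valence 4) → 1 H
  atom 3: F (halogen, monovalent) → 0 H
  atom 4: C, bond orders sum to 2 (valence 4) → 2 H
  atom 5: C, bond orders sum to 4 (valence 4) → 0 H
  atom 6: C, bond orders sum to 3 (valence 4) → 1 H
  atom 7: C, bond orders sum to 3 (valence 4) → 1 H
  atom 8: C, bond orders sum to 4 (valence 4) → 0 H
  atom 9: C, bond orders sum to 4 (valence 4) → 0 H
  atom 10: N, bond orders sum to 3 (valence 3) → 0 H
  atom 11: C, bond orders sum to 4 (valence 4) → 0 H
  atom 12: C, bond orders sum to 4 (valence 4) → 0 H
  atom 13: C, bond orders sum to 3 (valence 4) → 1 H
  atom 14: O, bond orders sum to 2 (valence 2) → 0 H
  atom 15: C, bond orders sum to 4 (valence 4) → 0 H
  atom 16: O, bond orders sum to 2 (valence 2) → 0 H
  atom 17: O, bond orders sum to 1 (valence 2) → 1 H
Total hydrogens: 10.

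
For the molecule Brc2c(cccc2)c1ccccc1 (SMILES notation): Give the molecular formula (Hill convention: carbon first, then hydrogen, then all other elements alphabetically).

Walk through each heavy atom and fill implicit hydrogens from standard valence (C 4, N 3, O 2, S 2, halogen 1); for lowercase aromatic atoms, an aromatic c carries 1 H when it has two neighbours and 0 H with three, and aromatic n carries 0 H:
  atom 1: Br (halogen, monovalent) → 0 H
  atom 2: aromatic c, 3 neighbours → 0 H
  atom 3: aromatic c, 3 neighbours → 0 H
  atom 4: aromatic c, 2 neighbours → 1 H
  atom 5: aromatic c, 2 neighbours → 1 H
  atom 6: aromatic c, 2 neighbours → 1 H
  atom 7: aromatic c, 2 neighbours → 1 H
  atom 8: aromatic c, 3 neighbours → 0 H
  atom 9: aromatic c, 2 neighbours → 1 H
  atom 10: aromatic c, 2 neighbours → 1 H
  atom 11: aromatic c, 2 neighbours → 1 H
  atom 12: aromatic c, 2 neighbours → 1 H
  atom 13: aromatic c, 2 neighbours → 1 H
Totals → C:12, H:9, Br:1.
In Hill order: C12H9Br.

C12H9Br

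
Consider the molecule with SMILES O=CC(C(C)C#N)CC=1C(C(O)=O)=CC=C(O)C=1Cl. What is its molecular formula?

Walk through each heavy atom and fill implicit hydrogens from standard valence (C 4, N 3, O 2, S 2, halogen 1):
  atom 1: O, bond orders sum to 2 (valence 2) → 0 H
  atom 2: C, bond orders sum to 3 (valence 4) → 1 H
  atom 3: C, bond orders sum to 3 (valence 4) → 1 H
  atom 4: C, bond orders sum to 3 (valence 4) → 1 H
  atom 5: C, bond orders sum to 1 (valence 4) → 3 H
  atom 6: C, bond orders sum to 4 (valence 4) → 0 H
  atom 7: N, bond orders sum to 3 (valence 3) → 0 H
  atom 8: C, bond orders sum to 2 (valence 4) → 2 H
  atom 9: C, bond orders sum to 4 (valence 4) → 0 H
  atom 10: C, bond orders sum to 4 (valence 4) → 0 H
  atom 11: C, bond orders sum to 4 (valence 4) → 0 H
  atom 12: O, bond orders sum to 1 (valence 2) → 1 H
  atom 13: O, bond orders sum to 2 (valence 2) → 0 H
  atom 14: C, bond orders sum to 3 (valence 4) → 1 H
  atom 15: C, bond orders sum to 3 (valence 4) → 1 H
  atom 16: C, bond orders sum to 4 (valence 4) → 0 H
  atom 17: O, bond orders sum to 1 (valence 2) → 1 H
  atom 18: C, bond orders sum to 4 (valence 4) → 0 H
  atom 19: Cl (halogen, monovalent) → 0 H
Totals → C:13, H:12, Cl:1, N:1, O:4.
In Hill order: C13H12ClNO4.

C13H12ClNO4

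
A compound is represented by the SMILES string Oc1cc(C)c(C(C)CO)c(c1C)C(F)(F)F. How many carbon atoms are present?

12

Count every carbon token in the SMILES (each C, including those in ring-closure positions and inside branches).
Carbon count: 12.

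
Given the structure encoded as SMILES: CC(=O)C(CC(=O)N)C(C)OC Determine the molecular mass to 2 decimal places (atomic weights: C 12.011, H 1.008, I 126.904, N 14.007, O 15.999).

173.21 g/mol

First, the molecular formula is C8H15NO3 (counting implicit H from valence).
  C: 8 × 12.011 = 96.088
  H: 15 × 1.008 = 15.120
  N: 1 × 14.007 = 14.007
  O: 3 × 15.999 = 47.997
Sum: 8×12.011 + 15×1.008 + 1×14.007 + 3×15.999 = 173.212 → 173.21 g/mol.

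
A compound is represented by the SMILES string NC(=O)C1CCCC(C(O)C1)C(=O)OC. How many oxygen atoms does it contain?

4

Scan the SMILES for O atoms (remember two-letter symbols like Cl and Br are single atoms).
Oxygen count: 4.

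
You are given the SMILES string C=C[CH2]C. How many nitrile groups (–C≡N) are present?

0

Scan the SMILES for the nitrile motif — none present.
Groups that are present: 1 alkene.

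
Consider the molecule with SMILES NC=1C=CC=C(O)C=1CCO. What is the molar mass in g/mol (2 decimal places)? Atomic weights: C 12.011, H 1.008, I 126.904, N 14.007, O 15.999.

First, the molecular formula is C8H11NO2 (counting implicit H from valence).
  C: 8 × 12.011 = 96.088
  H: 11 × 1.008 = 11.088
  N: 1 × 14.007 = 14.007
  O: 2 × 15.999 = 31.998
Sum: 8×12.011 + 11×1.008 + 1×14.007 + 2×15.999 = 153.181 → 153.18 g/mol.

153.18 g/mol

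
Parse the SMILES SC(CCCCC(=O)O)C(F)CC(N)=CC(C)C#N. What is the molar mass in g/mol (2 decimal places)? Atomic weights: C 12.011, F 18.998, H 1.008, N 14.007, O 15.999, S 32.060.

First, the molecular formula is C13H21FN2O2S (counting implicit H from valence).
  C: 13 × 12.011 = 156.143
  F: 1 × 18.998 = 18.998
  H: 21 × 1.008 = 21.168
  N: 2 × 14.007 = 28.014
  O: 2 × 15.999 = 31.998
  S: 1 × 32.060 = 32.060
Sum: 13×12.011 + 1×18.998 + 21×1.008 + 2×14.007 + 2×15.999 + 1×32.060 = 288.381 → 288.38 g/mol.

288.38 g/mol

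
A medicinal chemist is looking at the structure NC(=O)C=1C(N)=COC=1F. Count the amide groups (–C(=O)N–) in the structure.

1

The amide motif appears at heavy-atom position 2 in the SMILES.
Other groups present: 1 primary amine.
Amide count: 1.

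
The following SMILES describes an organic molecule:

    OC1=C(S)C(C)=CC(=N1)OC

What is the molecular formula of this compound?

C7H9NO2S

Walk through each heavy atom and fill implicit hydrogens from standard valence (C 4, N 3, O 2, S 2, halogen 1):
  atom 1: O, bond orders sum to 1 (valence 2) → 1 H
  atom 2: C, bond orders sum to 4 (valence 4) → 0 H
  atom 3: C, bond orders sum to 4 (valence 4) → 0 H
  atom 4: S, bond orders sum to 1 (valence 2) → 1 H
  atom 5: C, bond orders sum to 4 (valence 4) → 0 H
  atom 6: C, bond orders sum to 1 (valence 4) → 3 H
  atom 7: C, bond orders sum to 3 (valence 4) → 1 H
  atom 8: C, bond orders sum to 4 (valence 4) → 0 H
  atom 9: N, bond orders sum to 3 (valence 3) → 0 H
  atom 10: O, bond orders sum to 2 (valence 2) → 0 H
  atom 11: C, bond orders sum to 1 (valence 4) → 3 H
Totals → C:7, H:9, N:1, O:2, S:1.
In Hill order: C7H9NO2S.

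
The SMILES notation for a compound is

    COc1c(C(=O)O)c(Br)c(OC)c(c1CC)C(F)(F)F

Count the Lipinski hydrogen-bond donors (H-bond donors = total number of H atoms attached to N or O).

1

Donors: find every N or O and count the H atoms it carries.
  atom 2 (O): bond orders sum to 2 → 0 H
  atom 6 (O): bond orders sum to 2 → 0 H
  atom 7 (O): bond orders sum to 1 → 1 H
  atom 11 (O): bond orders sum to 2 → 0 H
Lipinski HBD = 1.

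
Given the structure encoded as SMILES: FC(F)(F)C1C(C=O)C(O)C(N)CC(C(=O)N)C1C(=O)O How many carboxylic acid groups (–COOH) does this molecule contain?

1

The carboxylic acid motif appears at heavy-atom position 19 in the SMILES.
Other groups present: 1 aldehyde, 1 amide, 1 hydroxyl, 1 primary amine.
Carboxylic acid count: 1.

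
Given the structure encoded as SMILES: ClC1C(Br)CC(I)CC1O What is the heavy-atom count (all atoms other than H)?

Every atom symbol written in the SMILES (organic subset) is one heavy atom; implicit H are not written.
Heavy atoms by element → Br:1, C:6, Cl:1, I:1, O:1.
Total: 10.

10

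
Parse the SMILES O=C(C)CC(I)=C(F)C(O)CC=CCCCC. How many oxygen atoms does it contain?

2

Scan the SMILES for O atoms (remember two-letter symbols like Cl and Br are single atoms).
Oxygen count: 2.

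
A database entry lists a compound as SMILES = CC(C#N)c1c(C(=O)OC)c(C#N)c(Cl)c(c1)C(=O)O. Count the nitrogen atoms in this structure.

2

Scan the SMILES for N atoms (remember two-letter symbols like Cl and Br are single atoms).
Nitrogen count: 2.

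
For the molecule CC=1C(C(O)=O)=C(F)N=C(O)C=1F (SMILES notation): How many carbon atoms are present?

Count every carbon token in the SMILES (each C, including those in ring-closure positions and inside branches).
Carbon count: 7.

7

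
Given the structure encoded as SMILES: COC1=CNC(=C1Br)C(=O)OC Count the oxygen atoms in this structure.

3

Scan the SMILES for O atoms (remember two-letter symbols like Cl and Br are single atoms).
Oxygen count: 3.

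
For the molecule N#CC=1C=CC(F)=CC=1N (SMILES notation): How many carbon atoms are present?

7

Count every carbon token in the SMILES (each C, including those in ring-closure positions and inside branches).
Carbon count: 7.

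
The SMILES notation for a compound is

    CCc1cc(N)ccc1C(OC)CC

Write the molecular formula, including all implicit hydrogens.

C12H19NO

Walk through each heavy atom and fill implicit hydrogens from standard valence (C 4, N 3, O 2, S 2, halogen 1); for lowercase aromatic atoms, an aromatic c carries 1 H when it has two neighbours and 0 H with three, and aromatic n carries 0 H:
  atom 1: C, bond orders sum to 1 (valence 4) → 3 H
  atom 2: C, bond orders sum to 2 (valence 4) → 2 H
  atom 3: aromatic c, 3 neighbours → 0 H
  atom 4: aromatic c, 2 neighbours → 1 H
  atom 5: aromatic c, 3 neighbours → 0 H
  atom 6: N, bond orders sum to 1 (valence 3) → 2 H
  atom 7: aromatic c, 2 neighbours → 1 H
  atom 8: aromatic c, 2 neighbours → 1 H
  atom 9: aromatic c, 3 neighbours → 0 H
  atom 10: C, bond orders sum to 3 (valence 4) → 1 H
  atom 11: O, bond orders sum to 2 (valence 2) → 0 H
  atom 12: C, bond orders sum to 1 (valence 4) → 3 H
  atom 13: C, bond orders sum to 2 (valence 4) → 2 H
  atom 14: C, bond orders sum to 1 (valence 4) → 3 H
Totals → C:12, H:19, N:1, O:1.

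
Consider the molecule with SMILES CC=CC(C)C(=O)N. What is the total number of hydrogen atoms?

11

Walk through each heavy atom and fill implicit hydrogens from standard valence (C 4, N 3, O 2, S 2, halogen 1):
  atom 1: C, bond orders sum to 1 (valence 4) → 3 H
  atom 2: C, bond orders sum to 3 (valence 4) → 1 H
  atom 3: C, bond orders sum to 3 (valence 4) → 1 H
  atom 4: C, bond orders sum to 3 (valence 4) → 1 H
  atom 5: C, bond orders sum to 1 (valence 4) → 3 H
  atom 6: C, bond orders sum to 4 (valence 4) → 0 H
  atom 7: O, bond orders sum to 2 (valence 2) → 0 H
  atom 8: N, bond orders sum to 1 (valence 3) → 2 H
Total hydrogens: 11.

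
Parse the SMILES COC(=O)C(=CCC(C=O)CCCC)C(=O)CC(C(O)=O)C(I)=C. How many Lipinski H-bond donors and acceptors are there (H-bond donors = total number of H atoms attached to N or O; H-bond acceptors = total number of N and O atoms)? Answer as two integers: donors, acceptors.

Donors: find every N or O and count the H atoms it carries.
  atom 2 (O): bond orders sum to 2 → 0 H
  atom 4 (O): bond orders sum to 2 → 0 H
  atom 10 (O): bond orders sum to 2 → 0 H
  atom 16 (O): bond orders sum to 2 → 0 H
  atom 20 (O): bond orders sum to 1 → 1 H
  atom 21 (O): bond orders sum to 2 → 0 H
Lipinski HBD = 1.
Acceptors: N atoms = 0, O atoms = 6 → HBA = 6.

1, 6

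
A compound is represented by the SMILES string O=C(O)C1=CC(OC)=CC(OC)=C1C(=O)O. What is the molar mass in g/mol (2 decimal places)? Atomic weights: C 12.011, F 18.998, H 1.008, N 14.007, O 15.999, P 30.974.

First, the molecular formula is C10H10O6 (counting implicit H from valence).
  C: 10 × 12.011 = 120.110
  H: 10 × 1.008 = 10.080
  O: 6 × 15.999 = 95.994
Sum: 10×12.011 + 10×1.008 + 6×15.999 = 226.184 → 226.18 g/mol.

226.18 g/mol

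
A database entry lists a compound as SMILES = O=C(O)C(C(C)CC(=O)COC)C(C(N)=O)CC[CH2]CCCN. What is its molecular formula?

C16H30N2O5

Walk through each heavy atom and fill implicit hydrogens from standard valence (C 4, N 3, O 2, S 2, halogen 1):
  atom 1: O, bond orders sum to 2 (valence 2) → 0 H
  atom 2: C, bond orders sum to 4 (valence 4) → 0 H
  atom 3: O, bond orders sum to 1 (valence 2) → 1 H
  atom 4: C, bond orders sum to 3 (valence 4) → 1 H
  atom 5: C, bond orders sum to 3 (valence 4) → 1 H
  atom 6: C, bond orders sum to 1 (valence 4) → 3 H
  atom 7: C, bond orders sum to 2 (valence 4) → 2 H
  atom 8: C, bond orders sum to 4 (valence 4) → 0 H
  atom 9: O, bond orders sum to 2 (valence 2) → 0 H
  atom 10: C, bond orders sum to 2 (valence 4) → 2 H
  atom 11: O, bond orders sum to 2 (valence 2) → 0 H
  atom 12: C, bond orders sum to 1 (valence 4) → 3 H
  atom 13: C, bond orders sum to 3 (valence 4) → 1 H
  atom 14: C, bond orders sum to 4 (valence 4) → 0 H
  atom 15: N, bond orders sum to 1 (valence 3) → 2 H
  atom 16: O, bond orders sum to 2 (valence 2) → 0 H
  atom 17: C, bond orders sum to 2 (valence 4) → 2 H
  atom 18: C, bond orders sum to 2 (valence 4) → 2 H
  atom 19: C with explicit H count 2
  atom 20: C, bond orders sum to 2 (valence 4) → 2 H
  atom 21: C, bond orders sum to 2 (valence 4) → 2 H
  atom 22: C, bond orders sum to 2 (valence 4) → 2 H
  atom 23: N, bond orders sum to 1 (valence 3) → 2 H
Totals → C:16, H:30, N:2, O:5.
In Hill order: C16H30N2O5.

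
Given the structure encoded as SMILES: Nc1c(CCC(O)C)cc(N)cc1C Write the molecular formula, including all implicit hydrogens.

Walk through each heavy atom and fill implicit hydrogens from standard valence (C 4, N 3, O 2, S 2, halogen 1); for lowercase aromatic atoms, an aromatic c carries 1 H when it has two neighbours and 0 H with three, and aromatic n carries 0 H:
  atom 1: N, bond orders sum to 1 (valence 3) → 2 H
  atom 2: aromatic c, 3 neighbours → 0 H
  atom 3: aromatic c, 3 neighbours → 0 H
  atom 4: C, bond orders sum to 2 (valence 4) → 2 H
  atom 5: C, bond orders sum to 2 (valence 4) → 2 H
  atom 6: C, bond orders sum to 3 (valence 4) → 1 H
  atom 7: O, bond orders sum to 1 (valence 2) → 1 H
  atom 8: C, bond orders sum to 1 (valence 4) → 3 H
  atom 9: aromatic c, 2 neighbours → 1 H
  atom 10: aromatic c, 3 neighbours → 0 H
  atom 11: N, bond orders sum to 1 (valence 3) → 2 H
  atom 12: aromatic c, 2 neighbours → 1 H
  atom 13: aromatic c, 3 neighbours → 0 H
  atom 14: C, bond orders sum to 1 (valence 4) → 3 H
Totals → C:11, H:18, N:2, O:1.

C11H18N2O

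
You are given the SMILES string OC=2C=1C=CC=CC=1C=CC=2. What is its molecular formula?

Walk through each heavy atom and fill implicit hydrogens from standard valence (C 4, N 3, O 2, S 2, halogen 1):
  atom 1: O, bond orders sum to 1 (valence 2) → 1 H
  atom 2: C, bond orders sum to 4 (valence 4) → 0 H
  atom 3: C, bond orders sum to 4 (valence 4) → 0 H
  atom 4: C, bond orders sum to 3 (valence 4) → 1 H
  atom 5: C, bond orders sum to 3 (valence 4) → 1 H
  atom 6: C, bond orders sum to 3 (valence 4) → 1 H
  atom 7: C, bond orders sum to 3 (valence 4) → 1 H
  atom 8: C, bond orders sum to 4 (valence 4) → 0 H
  atom 9: C, bond orders sum to 3 (valence 4) → 1 H
  atom 10: C, bond orders sum to 3 (valence 4) → 1 H
  atom 11: C, bond orders sum to 3 (valence 4) → 1 H
Totals → C:10, H:8, O:1.

C10H8O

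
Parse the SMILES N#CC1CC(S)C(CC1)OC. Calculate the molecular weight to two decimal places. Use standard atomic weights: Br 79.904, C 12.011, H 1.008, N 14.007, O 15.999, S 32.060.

First, the molecular formula is C8H13NOS (counting implicit H from valence).
  C: 8 × 12.011 = 96.088
  H: 13 × 1.008 = 13.104
  N: 1 × 14.007 = 14.007
  O: 1 × 15.999 = 15.999
  S: 1 × 32.060 = 32.060
Sum: 8×12.011 + 13×1.008 + 1×14.007 + 1×15.999 + 1×32.060 = 171.258 → 171.26 g/mol.

171.26 g/mol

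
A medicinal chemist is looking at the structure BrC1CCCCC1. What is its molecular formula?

Walk through each heavy atom and fill implicit hydrogens from standard valence (C 4, N 3, O 2, S 2, halogen 1):
  atom 1: Br (halogen, monovalent) → 0 H
  atom 2: C, bond orders sum to 3 (valence 4) → 1 H
  atom 3: C, bond orders sum to 2 (valence 4) → 2 H
  atom 4: C, bond orders sum to 2 (valence 4) → 2 H
  atom 5: C, bond orders sum to 2 (valence 4) → 2 H
  atom 6: C, bond orders sum to 2 (valence 4) → 2 H
  atom 7: C, bond orders sum to 2 (valence 4) → 2 H
Totals → C:6, H:11, Br:1.
In Hill order: C6H11Br.

C6H11Br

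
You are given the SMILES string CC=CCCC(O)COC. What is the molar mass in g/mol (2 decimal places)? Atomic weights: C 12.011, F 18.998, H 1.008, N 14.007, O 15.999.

First, the molecular formula is C8H16O2 (counting implicit H from valence).
  C: 8 × 12.011 = 96.088
  H: 16 × 1.008 = 16.128
  O: 2 × 15.999 = 31.998
Sum: 8×12.011 + 16×1.008 + 2×15.999 = 144.214 → 144.21 g/mol.

144.21 g/mol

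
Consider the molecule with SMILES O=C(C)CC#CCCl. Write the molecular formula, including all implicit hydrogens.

C6H7ClO

Walk through each heavy atom and fill implicit hydrogens from standard valence (C 4, N 3, O 2, S 2, halogen 1):
  atom 1: O, bond orders sum to 2 (valence 2) → 0 H
  atom 2: C, bond orders sum to 4 (valence 4) → 0 H
  atom 3: C, bond orders sum to 1 (valence 4) → 3 H
  atom 4: C, bond orders sum to 2 (valence 4) → 2 H
  atom 5: C, bond orders sum to 4 (valence 4) → 0 H
  atom 6: C, bond orders sum to 4 (valence 4) → 0 H
  atom 7: C, bond orders sum to 2 (valence 4) → 2 H
  atom 8: Cl (halogen, monovalent) → 0 H
Totals → C:6, H:7, Cl:1, O:1.
In Hill order: C6H7ClO.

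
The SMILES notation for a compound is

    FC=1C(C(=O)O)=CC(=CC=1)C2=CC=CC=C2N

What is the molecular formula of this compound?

C13H10FNO2

Walk through each heavy atom and fill implicit hydrogens from standard valence (C 4, N 3, O 2, S 2, halogen 1):
  atom 1: F (halogen, monovalent) → 0 H
  atom 2: C, bond orders sum to 4 (valence 4) → 0 H
  atom 3: C, bond orders sum to 4 (valence 4) → 0 H
  atom 4: C, bond orders sum to 4 (valence 4) → 0 H
  atom 5: O, bond orders sum to 2 (valence 2) → 0 H
  atom 6: O, bond orders sum to 1 (valence 2) → 1 H
  atom 7: C, bond orders sum to 3 (valence 4) → 1 H
  atom 8: C, bond orders sum to 4 (valence 4) → 0 H
  atom 9: C, bond orders sum to 3 (valence 4) → 1 H
  atom 10: C, bond orders sum to 3 (valence 4) → 1 H
  atom 11: C, bond orders sum to 4 (valence 4) → 0 H
  atom 12: C, bond orders sum to 3 (valence 4) → 1 H
  atom 13: C, bond orders sum to 3 (valence 4) → 1 H
  atom 14: C, bond orders sum to 3 (valence 4) → 1 H
  atom 15: C, bond orders sum to 3 (valence 4) → 1 H
  atom 16: C, bond orders sum to 4 (valence 4) → 0 H
  atom 17: N, bond orders sum to 1 (valence 3) → 2 H
Totals → C:13, H:10, F:1, N:1, O:2.
In Hill order: C13H10FNO2.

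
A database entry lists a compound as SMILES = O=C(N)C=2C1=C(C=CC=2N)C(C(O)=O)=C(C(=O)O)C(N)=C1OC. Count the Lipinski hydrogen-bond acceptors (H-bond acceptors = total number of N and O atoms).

9

N atoms: 3; O atoms: 6.
Lipinski HBA = 3 + 6 = 9.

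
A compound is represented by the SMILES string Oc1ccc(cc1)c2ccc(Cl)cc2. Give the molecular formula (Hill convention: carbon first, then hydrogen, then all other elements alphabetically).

C12H9ClO

Walk through each heavy atom and fill implicit hydrogens from standard valence (C 4, N 3, O 2, S 2, halogen 1); for lowercase aromatic atoms, an aromatic c carries 1 H when it has two neighbours and 0 H with three, and aromatic n carries 0 H:
  atom 1: O, bond orders sum to 1 (valence 2) → 1 H
  atom 2: aromatic c, 3 neighbours → 0 H
  atom 3: aromatic c, 2 neighbours → 1 H
  atom 4: aromatic c, 2 neighbours → 1 H
  atom 5: aromatic c, 3 neighbours → 0 H
  atom 6: aromatic c, 2 neighbours → 1 H
  atom 7: aromatic c, 2 neighbours → 1 H
  atom 8: aromatic c, 3 neighbours → 0 H
  atom 9: aromatic c, 2 neighbours → 1 H
  atom 10: aromatic c, 2 neighbours → 1 H
  atom 11: aromatic c, 3 neighbours → 0 H
  atom 12: Cl (halogen, monovalent) → 0 H
  atom 13: aromatic c, 2 neighbours → 1 H
  atom 14: aromatic c, 2 neighbours → 1 H
Totals → C:12, H:9, Cl:1, O:1.
In Hill order: C12H9ClO.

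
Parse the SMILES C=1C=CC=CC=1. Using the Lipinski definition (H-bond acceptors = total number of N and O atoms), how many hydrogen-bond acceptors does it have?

N atoms: 0; O atoms: 0.
Lipinski HBA = 0 + 0 = 0.

0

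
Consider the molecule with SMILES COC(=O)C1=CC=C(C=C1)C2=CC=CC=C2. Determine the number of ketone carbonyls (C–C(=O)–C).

0

Scan the SMILES for the ketone motif — none present.
Groups that are present: 1 ester.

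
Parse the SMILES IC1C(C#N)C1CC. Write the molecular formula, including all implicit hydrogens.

C6H8IN

Walk through each heavy atom and fill implicit hydrogens from standard valence (C 4, N 3, O 2, S 2, halogen 1):
  atom 1: I (halogen, monovalent) → 0 H
  atom 2: C, bond orders sum to 3 (valence 4) → 1 H
  atom 3: C, bond orders sum to 3 (valence 4) → 1 H
  atom 4: C, bond orders sum to 4 (valence 4) → 0 H
  atom 5: N, bond orders sum to 3 (valence 3) → 0 H
  atom 6: C, bond orders sum to 3 (valence 4) → 1 H
  atom 7: C, bond orders sum to 2 (valence 4) → 2 H
  atom 8: C, bond orders sum to 1 (valence 4) → 3 H
Totals → C:6, H:8, I:1, N:1.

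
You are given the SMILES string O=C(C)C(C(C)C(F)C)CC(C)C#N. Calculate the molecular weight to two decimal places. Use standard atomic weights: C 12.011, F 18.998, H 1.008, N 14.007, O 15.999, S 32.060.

First, the molecular formula is C11H18FNO (counting implicit H from valence).
  C: 11 × 12.011 = 132.121
  F: 1 × 18.998 = 18.998
  H: 18 × 1.008 = 18.144
  N: 1 × 14.007 = 14.007
  O: 1 × 15.999 = 15.999
Sum: 11×12.011 + 1×18.998 + 18×1.008 + 1×14.007 + 1×15.999 = 199.269 → 199.27 g/mol.

199.27 g/mol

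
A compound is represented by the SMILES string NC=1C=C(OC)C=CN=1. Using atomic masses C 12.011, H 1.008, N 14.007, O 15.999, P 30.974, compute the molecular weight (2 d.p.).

124.14 g/mol

First, the molecular formula is C6H8N2O (counting implicit H from valence).
  C: 6 × 12.011 = 72.066
  H: 8 × 1.008 = 8.064
  N: 2 × 14.007 = 28.014
  O: 1 × 15.999 = 15.999
Sum: 6×12.011 + 8×1.008 + 2×14.007 + 1×15.999 = 124.143 → 124.14 g/mol.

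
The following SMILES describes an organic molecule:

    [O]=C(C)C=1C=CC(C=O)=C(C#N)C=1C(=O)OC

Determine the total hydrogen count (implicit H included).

Walk through each heavy atom and fill implicit hydrogens from standard valence (C 4, N 3, O 2, S 2, halogen 1):
  atom 1: O with explicit H count 0
  atom 2: C, bond orders sum to 4 (valence 4) → 0 H
  atom 3: C, bond orders sum to 1 (valence 4) → 3 H
  atom 4: C, bond orders sum to 4 (valence 4) → 0 H
  atom 5: C, bond orders sum to 3 (valence 4) → 1 H
  atom 6: C, bond orders sum to 3 (valence 4) → 1 H
  atom 7: C, bond orders sum to 4 (valence 4) → 0 H
  atom 8: C, bond orders sum to 3 (valence 4) → 1 H
  atom 9: O, bond orders sum to 2 (valence 2) → 0 H
  atom 10: C, bond orders sum to 4 (valence 4) → 0 H
  atom 11: C, bond orders sum to 4 (valence 4) → 0 H
  atom 12: N, bond orders sum to 3 (valence 3) → 0 H
  atom 13: C, bond orders sum to 4 (valence 4) → 0 H
  atom 14: C, bond orders sum to 4 (valence 4) → 0 H
  atom 15: O, bond orders sum to 2 (valence 2) → 0 H
  atom 16: O, bond orders sum to 2 (valence 2) → 0 H
  atom 17: C, bond orders sum to 1 (valence 4) → 3 H
Total hydrogens: 9.

9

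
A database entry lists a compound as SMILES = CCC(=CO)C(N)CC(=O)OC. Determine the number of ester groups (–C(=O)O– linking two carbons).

1

The ester motif appears at heavy-atom position 9 in the SMILES.
Other groups present: 1 alkene, 1 hydroxyl, 1 primary amine.
Ester count: 1.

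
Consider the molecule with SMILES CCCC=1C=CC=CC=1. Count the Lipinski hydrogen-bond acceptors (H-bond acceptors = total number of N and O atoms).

0

N atoms: 0; O atoms: 0.
Lipinski HBA = 0 + 0 = 0.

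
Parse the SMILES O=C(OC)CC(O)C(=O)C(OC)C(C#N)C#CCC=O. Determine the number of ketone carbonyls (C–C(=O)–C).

1

The ketone motif appears at heavy-atom position 8 in the SMILES.
Other groups present: 1 aldehyde, 1 alkyne, 1 ester, 1 ether, 1 hydroxyl, 1 nitrile.
Ketone count: 1.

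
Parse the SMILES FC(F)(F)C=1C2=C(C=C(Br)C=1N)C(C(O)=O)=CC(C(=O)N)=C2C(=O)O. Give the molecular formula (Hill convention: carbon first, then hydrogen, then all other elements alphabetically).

C14H8BrF3N2O5

Walk through each heavy atom and fill implicit hydrogens from standard valence (C 4, N 3, O 2, S 2, halogen 1):
  atom 1: F (halogen, monovalent) → 0 H
  atom 2: C, bond orders sum to 4 (valence 4) → 0 H
  atom 3: F (halogen, monovalent) → 0 H
  atom 4: F (halogen, monovalent) → 0 H
  atom 5: C, bond orders sum to 4 (valence 4) → 0 H
  atom 6: C, bond orders sum to 4 (valence 4) → 0 H
  atom 7: C, bond orders sum to 4 (valence 4) → 0 H
  atom 8: C, bond orders sum to 3 (valence 4) → 1 H
  atom 9: C, bond orders sum to 4 (valence 4) → 0 H
  atom 10: Br (halogen, monovalent) → 0 H
  atom 11: C, bond orders sum to 4 (valence 4) → 0 H
  atom 12: N, bond orders sum to 1 (valence 3) → 2 H
  atom 13: C, bond orders sum to 4 (valence 4) → 0 H
  atom 14: C, bond orders sum to 4 (valence 4) → 0 H
  atom 15: O, bond orders sum to 1 (valence 2) → 1 H
  atom 16: O, bond orders sum to 2 (valence 2) → 0 H
  atom 17: C, bond orders sum to 3 (valence 4) → 1 H
  atom 18: C, bond orders sum to 4 (valence 4) → 0 H
  atom 19: C, bond orders sum to 4 (valence 4) → 0 H
  atom 20: O, bond orders sum to 2 (valence 2) → 0 H
  atom 21: N, bond orders sum to 1 (valence 3) → 2 H
  atom 22: C, bond orders sum to 4 (valence 4) → 0 H
  atom 23: C, bond orders sum to 4 (valence 4) → 0 H
  atom 24: O, bond orders sum to 2 (valence 2) → 0 H
  atom 25: O, bond orders sum to 1 (valence 2) → 1 H
Totals → C:14, H:8, Br:1, F:3, N:2, O:5.
In Hill order: C14H8BrF3N2O5.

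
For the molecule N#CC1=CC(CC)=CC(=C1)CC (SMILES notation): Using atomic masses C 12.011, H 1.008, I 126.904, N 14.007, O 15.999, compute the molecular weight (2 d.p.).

First, the molecular formula is C11H13N (counting implicit H from valence).
  C: 11 × 12.011 = 132.121
  H: 13 × 1.008 = 13.104
  N: 1 × 14.007 = 14.007
Sum: 11×12.011 + 13×1.008 + 1×14.007 = 159.232 → 159.23 g/mol.

159.23 g/mol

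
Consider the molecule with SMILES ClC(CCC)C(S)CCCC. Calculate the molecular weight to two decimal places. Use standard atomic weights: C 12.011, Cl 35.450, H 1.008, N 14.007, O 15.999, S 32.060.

194.76 g/mol

First, the molecular formula is C9H19ClS (counting implicit H from valence).
  C: 9 × 12.011 = 108.099
  Cl: 1 × 35.450 = 35.450
  H: 19 × 1.008 = 19.152
  S: 1 × 32.060 = 32.060
Sum: 9×12.011 + 1×35.450 + 19×1.008 + 1×32.060 = 194.761 → 194.76 g/mol.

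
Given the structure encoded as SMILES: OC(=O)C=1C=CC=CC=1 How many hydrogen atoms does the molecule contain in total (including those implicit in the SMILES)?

Walk through each heavy atom and fill implicit hydrogens from standard valence (C 4, N 3, O 2, S 2, halogen 1):
  atom 1: O, bond orders sum to 1 (valence 2) → 1 H
  atom 2: C, bond orders sum to 4 (valence 4) → 0 H
  atom 3: O, bond orders sum to 2 (valence 2) → 0 H
  atom 4: C, bond orders sum to 4 (valence 4) → 0 H
  atom 5: C, bond orders sum to 3 (valence 4) → 1 H
  atom 6: C, bond orders sum to 3 (valence 4) → 1 H
  atom 7: C, bond orders sum to 3 (valence 4) → 1 H
  atom 8: C, bond orders sum to 3 (valence 4) → 1 H
  atom 9: C, bond orders sum to 3 (valence 4) → 1 H
Total hydrogens: 6.

6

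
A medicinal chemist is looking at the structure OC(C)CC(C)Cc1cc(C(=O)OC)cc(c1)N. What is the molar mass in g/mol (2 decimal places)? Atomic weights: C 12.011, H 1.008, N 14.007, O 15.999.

251.33 g/mol

First, the molecular formula is C14H21NO3 (counting implicit H from valence).
  C: 14 × 12.011 = 168.154
  H: 21 × 1.008 = 21.168
  N: 1 × 14.007 = 14.007
  O: 3 × 15.999 = 47.997
Sum: 14×12.011 + 21×1.008 + 1×14.007 + 3×15.999 = 251.326 → 251.33 g/mol.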